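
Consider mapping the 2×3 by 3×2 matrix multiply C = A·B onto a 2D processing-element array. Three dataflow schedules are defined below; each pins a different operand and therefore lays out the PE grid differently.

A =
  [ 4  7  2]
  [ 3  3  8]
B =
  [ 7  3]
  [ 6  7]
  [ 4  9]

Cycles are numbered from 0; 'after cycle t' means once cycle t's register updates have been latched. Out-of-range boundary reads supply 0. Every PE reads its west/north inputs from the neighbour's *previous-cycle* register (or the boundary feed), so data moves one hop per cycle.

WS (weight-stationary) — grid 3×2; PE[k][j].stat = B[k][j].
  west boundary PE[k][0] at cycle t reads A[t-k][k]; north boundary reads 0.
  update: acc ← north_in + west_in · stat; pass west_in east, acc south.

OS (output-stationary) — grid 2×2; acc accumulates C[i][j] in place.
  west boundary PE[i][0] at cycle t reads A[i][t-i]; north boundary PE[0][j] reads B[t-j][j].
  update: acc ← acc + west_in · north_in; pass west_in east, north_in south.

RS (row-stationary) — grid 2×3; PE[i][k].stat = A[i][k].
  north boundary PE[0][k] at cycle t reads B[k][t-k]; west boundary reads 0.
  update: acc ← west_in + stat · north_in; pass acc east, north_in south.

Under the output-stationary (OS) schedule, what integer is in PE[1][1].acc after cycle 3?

PE[1][1].acc = 30

OS (2×2). Following PE[1][1] plus its west/north inputs:
  @0  [0,1]  acc 0  |  →0  ↓0
  @0  [1,0]  acc 0  |  →0  ↓0
  @0  [1,1]  acc 0  |  →0  ↓0
  @1  [0,1]  acc 12  |  →4  ↓3
  @1  [1,0]  acc 21  |  →3  ↓7
  @1  [1,1]  acc 0  |  →0  ↓0
  @2  [0,1]  acc 61  |  →7  ↓7
  @2  [1,0]  acc 39  |  →3  ↓6
  @2  [1,1]  acc 9  |  →3  ↓3
  @3  [0,1]  acc 79  |  →2  ↓9
  @3  [1,0]  acc 71  |  →8  ↓4
  @3  [1,1]  acc 30  |  →3  ↓7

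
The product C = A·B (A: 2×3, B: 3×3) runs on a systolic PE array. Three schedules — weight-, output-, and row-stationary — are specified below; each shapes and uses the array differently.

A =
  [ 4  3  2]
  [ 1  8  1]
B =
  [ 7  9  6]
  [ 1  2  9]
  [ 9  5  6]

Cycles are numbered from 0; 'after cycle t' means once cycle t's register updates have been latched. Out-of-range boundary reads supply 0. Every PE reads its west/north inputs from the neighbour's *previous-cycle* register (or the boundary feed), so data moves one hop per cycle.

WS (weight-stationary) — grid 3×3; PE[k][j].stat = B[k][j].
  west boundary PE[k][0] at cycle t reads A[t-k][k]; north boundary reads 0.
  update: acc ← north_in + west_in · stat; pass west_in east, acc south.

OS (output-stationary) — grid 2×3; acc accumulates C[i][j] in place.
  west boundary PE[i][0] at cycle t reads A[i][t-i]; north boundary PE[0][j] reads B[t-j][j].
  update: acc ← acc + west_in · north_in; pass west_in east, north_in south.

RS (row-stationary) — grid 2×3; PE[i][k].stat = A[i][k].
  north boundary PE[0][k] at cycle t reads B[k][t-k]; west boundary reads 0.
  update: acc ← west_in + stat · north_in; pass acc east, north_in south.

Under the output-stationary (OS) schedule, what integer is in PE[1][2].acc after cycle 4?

PE[1][2].acc = 78

OS 2×3: PE[1][2] cycle-by-cycle (with neighbour feeds):
  cycle 0: PE[0][2] → acc 0, east 0, south 0
  cycle 0: PE[1][1] → acc 0, east 0, south 0
  cycle 0: PE[1][2] → acc 0, east 0, south 0
  cycle 1: PE[0][2] → acc 0, east 0, south 0
  cycle 1: PE[1][1] → acc 0, east 0, south 0
  cycle 1: PE[1][2] → acc 0, east 0, south 0
  cycle 2: PE[0][2] → acc 24, east 4, south 6
  cycle 2: PE[1][1] → acc 9, east 1, south 9
  cycle 2: PE[1][2] → acc 0, east 0, south 0
  cycle 3: PE[0][2] → acc 51, east 3, south 9
  cycle 3: PE[1][1] → acc 25, east 8, south 2
  cycle 3: PE[1][2] → acc 6, east 1, south 6
  cycle 4: PE[0][2] → acc 63, east 2, south 6
  cycle 4: PE[1][1] → acc 30, east 1, south 5
  cycle 4: PE[1][2] → acc 78, east 8, south 9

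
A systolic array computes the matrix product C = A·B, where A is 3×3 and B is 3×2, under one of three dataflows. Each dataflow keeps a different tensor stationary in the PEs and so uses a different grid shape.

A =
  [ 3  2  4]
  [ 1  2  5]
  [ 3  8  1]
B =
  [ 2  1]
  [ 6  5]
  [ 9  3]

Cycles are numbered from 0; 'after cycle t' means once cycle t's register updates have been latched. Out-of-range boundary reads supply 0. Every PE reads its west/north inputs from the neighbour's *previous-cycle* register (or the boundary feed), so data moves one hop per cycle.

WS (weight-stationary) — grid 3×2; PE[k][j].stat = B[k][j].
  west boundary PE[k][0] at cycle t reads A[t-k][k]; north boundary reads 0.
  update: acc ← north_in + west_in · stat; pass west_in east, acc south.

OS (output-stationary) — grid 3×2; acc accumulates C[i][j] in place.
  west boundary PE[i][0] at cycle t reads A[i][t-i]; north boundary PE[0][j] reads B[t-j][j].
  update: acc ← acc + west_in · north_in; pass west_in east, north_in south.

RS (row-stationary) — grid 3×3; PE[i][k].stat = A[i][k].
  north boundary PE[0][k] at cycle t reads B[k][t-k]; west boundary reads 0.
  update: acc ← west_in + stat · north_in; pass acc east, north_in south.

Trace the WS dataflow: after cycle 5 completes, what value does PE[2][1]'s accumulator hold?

Tracing WS — 3×2 array, target PE[2][1]:
  c0 r1c1: 0 / 0 / 0
  c0 r2c0: 0 / 0 / 0
  c0 r2c1: 0 / 0 / 0
  c1 r1c1: 0 / 0 / 0
  c1 r2c0: 0 / 0 / 0
  c1 r2c1: 0 / 0 / 0
  c2 r1c1: 13 / 2 / 13
  c2 r2c0: 54 / 4 / 54
  c2 r2c1: 0 / 0 / 0
  c3 r1c1: 11 / 2 / 11
  c3 r2c0: 59 / 5 / 59
  c3 r2c1: 25 / 4 / 25
  c4 r1c1: 43 / 8 / 43
  c4 r2c0: 63 / 1 / 63
  c4 r2c1: 26 / 5 / 26
  c5 r1c1: 0 / 0 / 0
  c5 r2c0: 0 / 0 / 0
  c5 r2c1: 46 / 1 / 46

PE[2][1].acc = 46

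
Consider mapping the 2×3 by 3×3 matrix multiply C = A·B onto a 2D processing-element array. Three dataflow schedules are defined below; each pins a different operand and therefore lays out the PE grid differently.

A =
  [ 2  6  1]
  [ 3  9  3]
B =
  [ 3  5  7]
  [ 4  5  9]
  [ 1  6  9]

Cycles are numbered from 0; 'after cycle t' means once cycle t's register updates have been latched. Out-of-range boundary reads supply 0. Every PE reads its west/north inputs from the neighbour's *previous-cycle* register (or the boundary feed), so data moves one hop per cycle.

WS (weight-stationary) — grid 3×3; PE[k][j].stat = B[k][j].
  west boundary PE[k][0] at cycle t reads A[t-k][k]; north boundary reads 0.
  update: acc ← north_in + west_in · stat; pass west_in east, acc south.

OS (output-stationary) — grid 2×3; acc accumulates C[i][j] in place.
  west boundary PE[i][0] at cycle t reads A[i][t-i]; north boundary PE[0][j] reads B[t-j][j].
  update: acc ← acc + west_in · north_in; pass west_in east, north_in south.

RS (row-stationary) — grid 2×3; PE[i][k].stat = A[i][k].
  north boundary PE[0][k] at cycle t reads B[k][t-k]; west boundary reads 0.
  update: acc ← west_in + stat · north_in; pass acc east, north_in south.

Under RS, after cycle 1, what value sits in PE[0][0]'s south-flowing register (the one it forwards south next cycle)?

register = 5

Tracing RS — 2×3 array, target PE[0][0]:
  @0  [0,0]  acc 6  |  →6  ↓3
  @1  [0,0]  acc 10  |  →10  ↓5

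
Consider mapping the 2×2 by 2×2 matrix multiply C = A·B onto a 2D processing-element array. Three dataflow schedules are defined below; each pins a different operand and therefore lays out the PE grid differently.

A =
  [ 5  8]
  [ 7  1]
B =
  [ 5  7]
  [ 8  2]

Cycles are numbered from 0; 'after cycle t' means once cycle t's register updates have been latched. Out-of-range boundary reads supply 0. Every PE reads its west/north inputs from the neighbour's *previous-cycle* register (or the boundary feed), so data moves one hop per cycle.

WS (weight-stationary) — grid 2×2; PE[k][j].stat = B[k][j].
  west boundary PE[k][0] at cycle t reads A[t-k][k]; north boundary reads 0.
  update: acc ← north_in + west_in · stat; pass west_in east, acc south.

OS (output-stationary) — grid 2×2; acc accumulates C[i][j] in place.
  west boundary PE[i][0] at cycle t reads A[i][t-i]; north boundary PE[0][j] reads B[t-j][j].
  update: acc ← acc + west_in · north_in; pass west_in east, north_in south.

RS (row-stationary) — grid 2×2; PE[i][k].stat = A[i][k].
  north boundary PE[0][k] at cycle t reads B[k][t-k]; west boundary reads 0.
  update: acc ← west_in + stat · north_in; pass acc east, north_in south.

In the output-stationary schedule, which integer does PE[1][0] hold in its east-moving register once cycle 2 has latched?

OS on a 2×2 grid — tracing PE[1][0] and its feeders:
  cycle 0: PE[0][0] → acc 25, east 5, south 5
  cycle 0: PE[1][0] → acc 0, east 0, south 0
  cycle 1: PE[0][0] → acc 89, east 8, south 8
  cycle 1: PE[1][0] → acc 35, east 7, south 5
  cycle 2: PE[0][0] → acc 89, east 0, south 0
  cycle 2: PE[1][0] → acc 43, east 1, south 8

register = 1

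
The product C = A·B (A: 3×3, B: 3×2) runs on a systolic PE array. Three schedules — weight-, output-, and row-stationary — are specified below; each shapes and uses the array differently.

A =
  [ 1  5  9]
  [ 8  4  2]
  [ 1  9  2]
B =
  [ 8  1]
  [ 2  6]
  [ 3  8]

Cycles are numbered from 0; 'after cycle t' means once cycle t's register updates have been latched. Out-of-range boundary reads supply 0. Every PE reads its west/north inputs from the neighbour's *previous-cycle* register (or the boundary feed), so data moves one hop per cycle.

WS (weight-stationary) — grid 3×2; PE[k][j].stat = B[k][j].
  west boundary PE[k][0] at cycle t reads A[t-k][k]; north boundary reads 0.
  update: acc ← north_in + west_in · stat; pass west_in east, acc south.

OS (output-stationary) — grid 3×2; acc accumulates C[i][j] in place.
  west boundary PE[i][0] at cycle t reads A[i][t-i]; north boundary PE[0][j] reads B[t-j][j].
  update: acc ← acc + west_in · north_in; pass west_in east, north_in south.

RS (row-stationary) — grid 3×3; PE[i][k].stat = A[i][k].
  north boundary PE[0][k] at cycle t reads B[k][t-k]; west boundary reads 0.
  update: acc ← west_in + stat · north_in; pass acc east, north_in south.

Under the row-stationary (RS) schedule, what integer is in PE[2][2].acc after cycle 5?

RS (3×3). Following PE[2][2] plus its west/north inputs:
  step 0 · PE1,2: acc=0; fwd→0 fwd↓0
  step 0 · PE2,1: acc=0; fwd→0 fwd↓0
  step 0 · PE2,2: acc=0; fwd→0 fwd↓0
  step 1 · PE1,2: acc=0; fwd→0 fwd↓0
  step 1 · PE2,1: acc=0; fwd→0 fwd↓0
  step 1 · PE2,2: acc=0; fwd→0 fwd↓0
  step 2 · PE1,2: acc=0; fwd→0 fwd↓0
  step 2 · PE2,1: acc=0; fwd→0 fwd↓0
  step 2 · PE2,2: acc=0; fwd→0 fwd↓0
  step 3 · PE1,2: acc=78; fwd→78 fwd↓3
  step 3 · PE2,1: acc=26; fwd→26 fwd↓2
  step 3 · PE2,2: acc=0; fwd→0 fwd↓0
  step 4 · PE1,2: acc=48; fwd→48 fwd↓8
  step 4 · PE2,1: acc=55; fwd→55 fwd↓6
  step 4 · PE2,2: acc=32; fwd→32 fwd↓3
  step 5 · PE1,2: acc=0; fwd→0 fwd↓0
  step 5 · PE2,1: acc=0; fwd→0 fwd↓0
  step 5 · PE2,2: acc=71; fwd→71 fwd↓8

PE[2][2].acc = 71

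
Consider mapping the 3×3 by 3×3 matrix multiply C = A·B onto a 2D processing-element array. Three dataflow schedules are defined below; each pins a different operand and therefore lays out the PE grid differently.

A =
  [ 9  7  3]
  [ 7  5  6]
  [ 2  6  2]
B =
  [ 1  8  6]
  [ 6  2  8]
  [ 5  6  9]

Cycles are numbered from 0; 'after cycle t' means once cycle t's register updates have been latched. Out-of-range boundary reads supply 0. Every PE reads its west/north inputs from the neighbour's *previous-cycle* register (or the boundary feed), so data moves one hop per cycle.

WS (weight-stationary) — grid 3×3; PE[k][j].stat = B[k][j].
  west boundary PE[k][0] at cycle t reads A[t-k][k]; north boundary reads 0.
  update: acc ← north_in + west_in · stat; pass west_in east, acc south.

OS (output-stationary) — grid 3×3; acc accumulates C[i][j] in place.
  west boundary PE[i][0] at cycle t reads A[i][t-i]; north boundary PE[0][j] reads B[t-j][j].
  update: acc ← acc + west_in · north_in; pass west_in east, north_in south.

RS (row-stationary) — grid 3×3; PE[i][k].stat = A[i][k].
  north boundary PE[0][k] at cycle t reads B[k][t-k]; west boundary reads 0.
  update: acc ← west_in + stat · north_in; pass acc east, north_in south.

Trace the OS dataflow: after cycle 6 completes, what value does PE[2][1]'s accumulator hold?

PE[2][1].acc = 40

Tracing OS — 3×3 array, target PE[2][1]:
  t=0 PE[1][1]: acc=0 h=0 v=0
  t=0 PE[2][0]: acc=0 h=0 v=0
  t=0 PE[2][1]: acc=0 h=0 v=0
  t=1 PE[1][1]: acc=0 h=0 v=0
  t=1 PE[2][0]: acc=0 h=0 v=0
  t=1 PE[2][1]: acc=0 h=0 v=0
  t=2 PE[1][1]: acc=56 h=7 v=8
  t=2 PE[2][0]: acc=2 h=2 v=1
  t=2 PE[2][1]: acc=0 h=0 v=0
  t=3 PE[1][1]: acc=66 h=5 v=2
  t=3 PE[2][0]: acc=38 h=6 v=6
  t=3 PE[2][1]: acc=16 h=2 v=8
  t=4 PE[1][1]: acc=102 h=6 v=6
  t=4 PE[2][0]: acc=48 h=2 v=5
  t=4 PE[2][1]: acc=28 h=6 v=2
  t=5 PE[1][1]: acc=102 h=0 v=0
  t=5 PE[2][0]: acc=48 h=0 v=0
  t=5 PE[2][1]: acc=40 h=2 v=6
  t=6 PE[1][1]: acc=102 h=0 v=0
  t=6 PE[2][0]: acc=48 h=0 v=0
  t=6 PE[2][1]: acc=40 h=0 v=0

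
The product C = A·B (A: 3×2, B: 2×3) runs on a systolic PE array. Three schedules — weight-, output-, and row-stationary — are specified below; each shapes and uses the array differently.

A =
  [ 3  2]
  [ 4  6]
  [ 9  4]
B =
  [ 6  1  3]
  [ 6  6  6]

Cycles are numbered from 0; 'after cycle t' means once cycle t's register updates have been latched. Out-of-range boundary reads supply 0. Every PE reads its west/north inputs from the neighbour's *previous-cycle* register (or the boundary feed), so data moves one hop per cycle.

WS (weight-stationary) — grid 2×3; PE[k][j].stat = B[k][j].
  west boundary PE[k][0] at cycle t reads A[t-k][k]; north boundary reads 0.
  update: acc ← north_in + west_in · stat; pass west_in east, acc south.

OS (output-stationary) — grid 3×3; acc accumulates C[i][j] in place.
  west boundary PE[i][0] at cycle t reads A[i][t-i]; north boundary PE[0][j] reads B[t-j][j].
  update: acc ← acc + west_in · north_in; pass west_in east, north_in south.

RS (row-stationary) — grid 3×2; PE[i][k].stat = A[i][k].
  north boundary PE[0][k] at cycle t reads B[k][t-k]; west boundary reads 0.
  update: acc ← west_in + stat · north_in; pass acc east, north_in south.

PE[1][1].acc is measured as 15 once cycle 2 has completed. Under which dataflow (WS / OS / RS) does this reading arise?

WS [2×3] PE[1][1] across cycles:
  t=0 PE[1][1]: acc=0 h=0 v=0
  t=1 PE[1][1]: acc=0 h=0 v=0
  t=2 PE[1][1]: acc=15 h=2 v=15
OS [3×3] PE[1][1] across cycles:
  t=0 PE[1][1]: acc=0 h=0 v=0
  t=1 PE[1][1]: acc=0 h=0 v=0
  t=2 PE[1][1]: acc=4 h=4 v=1
RS [3×2] PE[1][1] across cycles:
  t=0 PE[1][1]: acc=0 h=0 v=0
  t=1 PE[1][1]: acc=0 h=0 v=0
  t=2 PE[1][1]: acc=60 h=60 v=6

dataflow = WS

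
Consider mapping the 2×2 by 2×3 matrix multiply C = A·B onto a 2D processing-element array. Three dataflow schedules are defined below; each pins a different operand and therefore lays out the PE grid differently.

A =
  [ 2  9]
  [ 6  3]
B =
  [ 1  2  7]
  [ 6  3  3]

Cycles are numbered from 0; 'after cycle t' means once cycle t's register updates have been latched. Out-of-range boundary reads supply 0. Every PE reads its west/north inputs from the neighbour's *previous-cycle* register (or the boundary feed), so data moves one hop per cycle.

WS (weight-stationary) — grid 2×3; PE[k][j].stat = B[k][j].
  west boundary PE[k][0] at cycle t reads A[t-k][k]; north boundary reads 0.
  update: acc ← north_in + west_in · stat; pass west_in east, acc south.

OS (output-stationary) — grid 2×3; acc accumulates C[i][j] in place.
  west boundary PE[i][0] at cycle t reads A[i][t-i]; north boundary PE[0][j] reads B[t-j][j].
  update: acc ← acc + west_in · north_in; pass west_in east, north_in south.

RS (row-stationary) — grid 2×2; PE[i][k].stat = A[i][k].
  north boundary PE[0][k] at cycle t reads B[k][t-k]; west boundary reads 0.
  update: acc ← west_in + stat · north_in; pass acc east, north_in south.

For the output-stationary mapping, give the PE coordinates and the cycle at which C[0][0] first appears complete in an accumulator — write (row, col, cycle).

Under OS, C[0][0] lands at PE[0][0]:
  [0] (0,0) acc=2 (h:2 v:1)
  [1] (0,0) acc=56 (h:9 v:6)

(row, col, cycle) = (0, 0, 1)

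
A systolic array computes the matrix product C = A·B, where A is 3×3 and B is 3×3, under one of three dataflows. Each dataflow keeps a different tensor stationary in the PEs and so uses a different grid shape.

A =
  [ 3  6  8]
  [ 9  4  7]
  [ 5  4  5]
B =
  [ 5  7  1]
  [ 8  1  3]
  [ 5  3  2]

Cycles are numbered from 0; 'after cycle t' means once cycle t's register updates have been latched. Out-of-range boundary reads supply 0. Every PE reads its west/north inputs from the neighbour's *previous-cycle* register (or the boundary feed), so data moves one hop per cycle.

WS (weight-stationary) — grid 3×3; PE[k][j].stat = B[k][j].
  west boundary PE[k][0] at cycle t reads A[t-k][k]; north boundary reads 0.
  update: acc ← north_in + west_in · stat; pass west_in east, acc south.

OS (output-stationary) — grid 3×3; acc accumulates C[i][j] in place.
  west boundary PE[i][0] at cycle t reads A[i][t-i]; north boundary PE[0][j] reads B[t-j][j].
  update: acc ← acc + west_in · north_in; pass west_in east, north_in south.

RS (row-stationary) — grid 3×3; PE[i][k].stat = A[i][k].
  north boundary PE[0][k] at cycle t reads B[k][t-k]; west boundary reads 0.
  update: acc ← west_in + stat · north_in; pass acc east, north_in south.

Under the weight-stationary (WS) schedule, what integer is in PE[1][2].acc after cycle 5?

WS 3×3: PE[1][2] cycle-by-cycle (with neighbour feeds):
  after 0 — PE[0][2] acc=0, pass-E 0, pass-S 0
  after 0 — PE[1][1] acc=0, pass-E 0, pass-S 0
  after 0 — PE[1][2] acc=0, pass-E 0, pass-S 0
  after 1 — PE[0][2] acc=0, pass-E 0, pass-S 0
  after 1 — PE[1][1] acc=0, pass-E 0, pass-S 0
  after 1 — PE[1][2] acc=0, pass-E 0, pass-S 0
  after 2 — PE[0][2] acc=3, pass-E 3, pass-S 3
  after 2 — PE[1][1] acc=27, pass-E 6, pass-S 27
  after 2 — PE[1][2] acc=0, pass-E 0, pass-S 0
  after 3 — PE[0][2] acc=9, pass-E 9, pass-S 9
  after 3 — PE[1][1] acc=67, pass-E 4, pass-S 67
  after 3 — PE[1][2] acc=21, pass-E 6, pass-S 21
  after 4 — PE[0][2] acc=5, pass-E 5, pass-S 5
  after 4 — PE[1][1] acc=39, pass-E 4, pass-S 39
  after 4 — PE[1][2] acc=21, pass-E 4, pass-S 21
  after 5 — PE[0][2] acc=0, pass-E 0, pass-S 0
  after 5 — PE[1][1] acc=0, pass-E 0, pass-S 0
  after 5 — PE[1][2] acc=17, pass-E 4, pass-S 17

PE[1][2].acc = 17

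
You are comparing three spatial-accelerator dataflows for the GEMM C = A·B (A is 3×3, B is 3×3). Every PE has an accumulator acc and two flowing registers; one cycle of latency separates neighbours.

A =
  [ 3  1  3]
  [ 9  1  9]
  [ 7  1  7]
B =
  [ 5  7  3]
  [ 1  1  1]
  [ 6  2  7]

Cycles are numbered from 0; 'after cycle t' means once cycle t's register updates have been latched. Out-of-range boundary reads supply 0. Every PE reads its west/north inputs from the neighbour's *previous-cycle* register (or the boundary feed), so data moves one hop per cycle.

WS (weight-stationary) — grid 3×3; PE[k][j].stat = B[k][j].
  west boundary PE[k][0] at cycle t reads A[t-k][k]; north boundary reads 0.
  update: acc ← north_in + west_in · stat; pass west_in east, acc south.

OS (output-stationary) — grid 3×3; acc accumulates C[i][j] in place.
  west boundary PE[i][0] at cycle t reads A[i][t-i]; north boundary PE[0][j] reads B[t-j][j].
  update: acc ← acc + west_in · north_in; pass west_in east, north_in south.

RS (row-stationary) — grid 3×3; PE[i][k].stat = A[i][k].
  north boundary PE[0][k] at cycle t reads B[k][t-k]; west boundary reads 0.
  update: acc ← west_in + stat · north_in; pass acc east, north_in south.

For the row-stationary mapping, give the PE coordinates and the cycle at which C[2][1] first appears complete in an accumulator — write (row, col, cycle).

(row, col, cycle) = (2, 2, 5)

Under RS, C[2][1] lands at PE[2][2]:
  t=0 PE[2][2]: acc=0 h=0 v=0
  t=1 PE[2][2]: acc=0 h=0 v=0
  t=2 PE[2][2]: acc=0 h=0 v=0
  t=3 PE[2][2]: acc=0 h=0 v=0
  t=4 PE[2][2]: acc=78 h=78 v=6
  t=5 PE[2][2]: acc=64 h=64 v=2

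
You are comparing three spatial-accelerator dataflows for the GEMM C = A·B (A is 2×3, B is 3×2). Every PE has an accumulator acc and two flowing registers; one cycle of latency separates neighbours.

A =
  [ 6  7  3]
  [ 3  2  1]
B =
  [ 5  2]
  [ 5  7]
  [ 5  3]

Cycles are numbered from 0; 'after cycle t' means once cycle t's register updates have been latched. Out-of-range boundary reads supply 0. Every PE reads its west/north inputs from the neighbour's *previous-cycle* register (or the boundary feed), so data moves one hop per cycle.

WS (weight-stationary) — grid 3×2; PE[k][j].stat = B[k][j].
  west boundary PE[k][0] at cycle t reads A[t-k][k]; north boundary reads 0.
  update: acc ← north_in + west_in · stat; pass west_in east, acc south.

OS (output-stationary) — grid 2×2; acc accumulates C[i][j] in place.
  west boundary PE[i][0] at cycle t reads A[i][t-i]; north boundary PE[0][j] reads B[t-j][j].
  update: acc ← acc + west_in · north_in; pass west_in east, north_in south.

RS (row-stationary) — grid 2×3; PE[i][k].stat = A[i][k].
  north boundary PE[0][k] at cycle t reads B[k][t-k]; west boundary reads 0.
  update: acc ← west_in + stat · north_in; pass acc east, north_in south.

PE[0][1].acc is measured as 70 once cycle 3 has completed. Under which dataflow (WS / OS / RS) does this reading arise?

WS (3×2 grid), PE[0][1]:
  cycle 0: PE[0][1] → acc 0, east 0, south 0
  cycle 1: PE[0][1] → acc 12, east 6, south 12
  cycle 2: PE[0][1] → acc 6, east 3, south 6
  cycle 3: PE[0][1] → acc 0, east 0, south 0
OS (2×2 grid), PE[0][1]:
  cycle 0: PE[0][1] → acc 0, east 0, south 0
  cycle 1: PE[0][1] → acc 12, east 6, south 2
  cycle 2: PE[0][1] → acc 61, east 7, south 7
  cycle 3: PE[0][1] → acc 70, east 3, south 3
RS (2×3 grid), PE[0][1]:
  cycle 0: PE[0][1] → acc 0, east 0, south 0
  cycle 1: PE[0][1] → acc 65, east 65, south 5
  cycle 2: PE[0][1] → acc 61, east 61, south 7
  cycle 3: PE[0][1] → acc 0, east 0, south 0

dataflow = OS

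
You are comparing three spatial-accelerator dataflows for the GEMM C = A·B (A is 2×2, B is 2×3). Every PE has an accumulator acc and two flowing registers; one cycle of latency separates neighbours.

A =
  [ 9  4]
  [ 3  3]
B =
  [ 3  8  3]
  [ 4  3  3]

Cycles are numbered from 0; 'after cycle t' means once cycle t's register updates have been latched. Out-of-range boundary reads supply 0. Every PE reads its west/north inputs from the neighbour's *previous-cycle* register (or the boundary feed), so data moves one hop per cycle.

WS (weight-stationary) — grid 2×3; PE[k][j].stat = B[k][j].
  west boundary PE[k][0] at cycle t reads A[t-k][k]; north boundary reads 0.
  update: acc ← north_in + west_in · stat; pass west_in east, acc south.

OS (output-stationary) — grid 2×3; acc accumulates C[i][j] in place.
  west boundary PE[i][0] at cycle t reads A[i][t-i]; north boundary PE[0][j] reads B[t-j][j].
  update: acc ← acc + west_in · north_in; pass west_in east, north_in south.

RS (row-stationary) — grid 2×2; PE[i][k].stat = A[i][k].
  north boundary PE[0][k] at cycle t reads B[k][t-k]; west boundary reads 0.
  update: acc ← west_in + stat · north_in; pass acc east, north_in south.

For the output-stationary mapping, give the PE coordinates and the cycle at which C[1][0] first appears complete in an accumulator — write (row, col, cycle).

(row, col, cycle) = (1, 0, 2)

Under OS, C[1][0] lands at PE[1][0]:
  [0] (1,0) acc=0 (h:0 v:0)
  [1] (1,0) acc=9 (h:3 v:3)
  [2] (1,0) acc=21 (h:3 v:4)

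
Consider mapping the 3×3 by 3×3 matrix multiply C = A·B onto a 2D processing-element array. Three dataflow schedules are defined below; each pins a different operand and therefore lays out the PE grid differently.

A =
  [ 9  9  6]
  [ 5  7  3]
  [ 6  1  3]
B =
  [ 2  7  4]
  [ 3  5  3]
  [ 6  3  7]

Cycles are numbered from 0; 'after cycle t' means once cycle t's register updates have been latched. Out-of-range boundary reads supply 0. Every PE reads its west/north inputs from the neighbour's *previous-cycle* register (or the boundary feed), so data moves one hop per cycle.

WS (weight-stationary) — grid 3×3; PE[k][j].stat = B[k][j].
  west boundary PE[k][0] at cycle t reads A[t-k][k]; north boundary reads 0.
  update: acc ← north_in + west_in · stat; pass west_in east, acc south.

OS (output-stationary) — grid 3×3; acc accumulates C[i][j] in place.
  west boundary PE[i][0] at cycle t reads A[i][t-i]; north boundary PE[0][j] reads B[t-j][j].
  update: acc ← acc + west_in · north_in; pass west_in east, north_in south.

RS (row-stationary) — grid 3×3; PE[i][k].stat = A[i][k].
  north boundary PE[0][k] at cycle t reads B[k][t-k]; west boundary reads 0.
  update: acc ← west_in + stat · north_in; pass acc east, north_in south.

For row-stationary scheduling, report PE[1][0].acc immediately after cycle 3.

RS (3×3). Following PE[1][0] plus its west/north inputs:
  @0  [0,0]  acc 18  |  →18  ↓2
  @0  [1,0]  acc 0  |  →0  ↓0
  @1  [0,0]  acc 63  |  →63  ↓7
  @1  [1,0]  acc 10  |  →10  ↓2
  @2  [0,0]  acc 36  |  →36  ↓4
  @2  [1,0]  acc 35  |  →35  ↓7
  @3  [0,0]  acc 0  |  →0  ↓0
  @3  [1,0]  acc 20  |  →20  ↓4

PE[1][0].acc = 20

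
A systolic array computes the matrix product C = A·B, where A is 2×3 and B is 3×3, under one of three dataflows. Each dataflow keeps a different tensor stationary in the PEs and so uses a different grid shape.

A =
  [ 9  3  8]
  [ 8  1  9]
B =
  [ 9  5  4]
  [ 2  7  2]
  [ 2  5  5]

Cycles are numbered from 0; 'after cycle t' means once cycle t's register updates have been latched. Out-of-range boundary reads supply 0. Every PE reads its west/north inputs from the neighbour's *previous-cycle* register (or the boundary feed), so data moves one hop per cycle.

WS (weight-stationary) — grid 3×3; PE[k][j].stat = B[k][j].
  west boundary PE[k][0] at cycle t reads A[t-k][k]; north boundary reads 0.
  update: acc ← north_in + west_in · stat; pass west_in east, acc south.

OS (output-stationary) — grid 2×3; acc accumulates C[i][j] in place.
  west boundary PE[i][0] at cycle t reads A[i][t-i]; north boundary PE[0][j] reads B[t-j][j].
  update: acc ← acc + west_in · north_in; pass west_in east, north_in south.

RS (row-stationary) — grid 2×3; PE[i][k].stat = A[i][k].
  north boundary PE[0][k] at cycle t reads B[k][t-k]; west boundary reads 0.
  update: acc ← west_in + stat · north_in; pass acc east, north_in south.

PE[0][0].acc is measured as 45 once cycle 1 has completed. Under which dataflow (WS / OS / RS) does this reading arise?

— WS: 3×3; PE[0][0] trace:
  c0 r0c0: 81 / 9 / 81
  c1 r0c0: 72 / 8 / 72
— OS: 2×3; PE[0][0] trace:
  c0 r0c0: 81 / 9 / 9
  c1 r0c0: 87 / 3 / 2
— RS: 2×3; PE[0][0] trace:
  c0 r0c0: 81 / 81 / 9
  c1 r0c0: 45 / 45 / 5

dataflow = RS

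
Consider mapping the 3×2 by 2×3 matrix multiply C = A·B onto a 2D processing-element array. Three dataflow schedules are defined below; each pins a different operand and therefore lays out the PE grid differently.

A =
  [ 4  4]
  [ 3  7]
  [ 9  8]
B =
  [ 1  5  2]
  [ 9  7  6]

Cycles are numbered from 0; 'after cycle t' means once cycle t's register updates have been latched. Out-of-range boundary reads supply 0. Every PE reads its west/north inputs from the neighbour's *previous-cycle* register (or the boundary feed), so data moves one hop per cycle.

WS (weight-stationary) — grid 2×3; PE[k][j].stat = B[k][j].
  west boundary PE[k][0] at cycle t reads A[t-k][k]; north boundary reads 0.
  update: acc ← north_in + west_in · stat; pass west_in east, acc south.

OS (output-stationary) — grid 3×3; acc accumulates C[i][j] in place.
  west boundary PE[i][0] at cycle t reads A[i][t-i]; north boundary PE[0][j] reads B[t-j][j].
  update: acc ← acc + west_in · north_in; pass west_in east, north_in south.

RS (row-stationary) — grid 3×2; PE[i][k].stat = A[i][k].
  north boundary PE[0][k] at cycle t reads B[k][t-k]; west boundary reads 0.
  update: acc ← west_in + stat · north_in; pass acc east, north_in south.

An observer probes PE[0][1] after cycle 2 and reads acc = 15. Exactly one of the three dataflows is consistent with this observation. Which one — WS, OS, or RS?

— WS: 2×3; PE[0][1] trace:
  [0] (0,1) acc=0 (h:0 v:0)
  [1] (0,1) acc=20 (h:4 v:20)
  [2] (0,1) acc=15 (h:3 v:15)
— OS: 3×3; PE[0][1] trace:
  [0] (0,1) acc=0 (h:0 v:0)
  [1] (0,1) acc=20 (h:4 v:5)
  [2] (0,1) acc=48 (h:4 v:7)
— RS: 3×2; PE[0][1] trace:
  [0] (0,1) acc=0 (h:0 v:0)
  [1] (0,1) acc=40 (h:40 v:9)
  [2] (0,1) acc=48 (h:48 v:7)

dataflow = WS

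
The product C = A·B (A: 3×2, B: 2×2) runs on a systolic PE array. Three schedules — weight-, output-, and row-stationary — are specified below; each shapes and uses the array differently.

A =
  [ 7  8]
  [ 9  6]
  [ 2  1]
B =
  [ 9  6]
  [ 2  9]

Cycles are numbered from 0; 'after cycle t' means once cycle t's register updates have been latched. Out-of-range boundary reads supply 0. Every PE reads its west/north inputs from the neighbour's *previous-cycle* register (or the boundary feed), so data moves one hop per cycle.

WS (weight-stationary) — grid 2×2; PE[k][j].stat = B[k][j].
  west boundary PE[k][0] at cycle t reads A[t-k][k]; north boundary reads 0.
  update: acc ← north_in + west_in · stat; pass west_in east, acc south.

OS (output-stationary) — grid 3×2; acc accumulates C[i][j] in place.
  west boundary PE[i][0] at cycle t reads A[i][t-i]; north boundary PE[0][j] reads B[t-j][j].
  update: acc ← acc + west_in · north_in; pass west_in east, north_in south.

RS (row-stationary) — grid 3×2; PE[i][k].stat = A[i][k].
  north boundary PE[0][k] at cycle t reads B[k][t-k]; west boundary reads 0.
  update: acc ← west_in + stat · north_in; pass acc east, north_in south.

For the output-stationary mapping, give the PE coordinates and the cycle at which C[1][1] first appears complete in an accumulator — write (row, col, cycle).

(row, col, cycle) = (1, 1, 3)

OS — PE[1][1] is where C[1][1] collects:
  @0  [1,1]  acc 0  |  →0  ↓0
  @1  [1,1]  acc 0  |  →0  ↓0
  @2  [1,1]  acc 54  |  →9  ↓6
  @3  [1,1]  acc 108  |  →6  ↓9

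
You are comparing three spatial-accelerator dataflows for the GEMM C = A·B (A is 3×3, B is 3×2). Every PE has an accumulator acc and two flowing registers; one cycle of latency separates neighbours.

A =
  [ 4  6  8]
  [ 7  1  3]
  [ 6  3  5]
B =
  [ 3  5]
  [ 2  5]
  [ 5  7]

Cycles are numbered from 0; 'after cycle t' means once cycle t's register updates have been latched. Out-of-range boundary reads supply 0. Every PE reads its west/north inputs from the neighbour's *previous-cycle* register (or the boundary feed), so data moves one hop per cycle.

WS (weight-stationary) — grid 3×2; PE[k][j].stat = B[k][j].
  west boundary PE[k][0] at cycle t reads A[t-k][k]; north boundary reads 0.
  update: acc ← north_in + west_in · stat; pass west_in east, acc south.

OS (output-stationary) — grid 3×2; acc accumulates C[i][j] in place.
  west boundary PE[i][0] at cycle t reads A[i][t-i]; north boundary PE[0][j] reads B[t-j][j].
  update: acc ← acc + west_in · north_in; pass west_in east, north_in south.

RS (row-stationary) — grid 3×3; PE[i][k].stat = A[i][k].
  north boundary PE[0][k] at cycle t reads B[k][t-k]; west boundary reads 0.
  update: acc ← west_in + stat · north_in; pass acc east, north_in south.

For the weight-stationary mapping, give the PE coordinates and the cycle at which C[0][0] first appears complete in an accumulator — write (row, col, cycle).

(row, col, cycle) = (2, 0, 2)

Under WS, C[0][0] lands at PE[2][0]:
  step 0 · PE2,0: acc=0; fwd→0 fwd↓0
  step 1 · PE2,0: acc=0; fwd→0 fwd↓0
  step 2 · PE2,0: acc=64; fwd→8 fwd↓64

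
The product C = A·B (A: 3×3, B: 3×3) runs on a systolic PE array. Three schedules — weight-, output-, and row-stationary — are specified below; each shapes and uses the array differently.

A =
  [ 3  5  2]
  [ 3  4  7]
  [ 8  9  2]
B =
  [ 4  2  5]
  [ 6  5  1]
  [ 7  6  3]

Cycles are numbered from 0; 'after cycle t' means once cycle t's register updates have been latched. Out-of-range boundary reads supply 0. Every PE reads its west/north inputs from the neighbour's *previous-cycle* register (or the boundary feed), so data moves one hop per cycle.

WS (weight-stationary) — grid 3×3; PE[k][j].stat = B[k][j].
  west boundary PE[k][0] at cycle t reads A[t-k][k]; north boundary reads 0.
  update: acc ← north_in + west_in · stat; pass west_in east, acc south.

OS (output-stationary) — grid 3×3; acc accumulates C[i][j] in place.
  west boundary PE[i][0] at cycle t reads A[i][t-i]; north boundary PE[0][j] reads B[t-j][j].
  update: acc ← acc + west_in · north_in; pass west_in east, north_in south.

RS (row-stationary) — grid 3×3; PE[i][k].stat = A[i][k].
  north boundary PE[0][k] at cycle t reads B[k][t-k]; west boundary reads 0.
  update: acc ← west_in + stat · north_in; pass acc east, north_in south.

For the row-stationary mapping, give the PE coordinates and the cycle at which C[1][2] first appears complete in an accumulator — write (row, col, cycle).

(row, col, cycle) = (1, 2, 5)

RS: C[1][2] accumulates in PE[1][2]:
  0: (1,2).acc=0  regs=<0,0>
  1: (1,2).acc=0  regs=<0,0>
  2: (1,2).acc=0  regs=<0,0>
  3: (1,2).acc=85  regs=<85,7>
  4: (1,2).acc=68  regs=<68,6>
  5: (1,2).acc=40  regs=<40,3>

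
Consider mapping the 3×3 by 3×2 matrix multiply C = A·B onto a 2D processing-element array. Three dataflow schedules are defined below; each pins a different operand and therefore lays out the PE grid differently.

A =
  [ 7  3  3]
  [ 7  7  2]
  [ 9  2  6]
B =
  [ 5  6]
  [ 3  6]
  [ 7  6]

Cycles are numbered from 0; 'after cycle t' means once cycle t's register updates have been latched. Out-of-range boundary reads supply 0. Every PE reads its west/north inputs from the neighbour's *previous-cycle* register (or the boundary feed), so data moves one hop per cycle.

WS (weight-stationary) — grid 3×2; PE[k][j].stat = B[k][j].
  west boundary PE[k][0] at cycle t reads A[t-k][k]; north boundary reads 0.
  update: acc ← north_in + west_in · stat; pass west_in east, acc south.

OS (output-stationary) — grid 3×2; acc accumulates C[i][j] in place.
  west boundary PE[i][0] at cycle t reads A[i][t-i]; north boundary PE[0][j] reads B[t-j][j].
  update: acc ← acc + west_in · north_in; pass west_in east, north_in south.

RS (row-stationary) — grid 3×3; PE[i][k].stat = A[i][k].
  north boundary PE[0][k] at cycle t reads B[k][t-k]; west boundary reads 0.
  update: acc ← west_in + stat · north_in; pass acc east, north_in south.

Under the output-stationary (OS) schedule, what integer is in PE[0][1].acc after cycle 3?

PE[0][1].acc = 78

OS 3×2: PE[0][1] cycle-by-cycle (with neighbour feeds):
  [0] (0,0) acc=35 (h:7 v:5)
  [0] (0,1) acc=0 (h:0 v:0)
  [1] (0,0) acc=44 (h:3 v:3)
  [1] (0,1) acc=42 (h:7 v:6)
  [2] (0,0) acc=65 (h:3 v:7)
  [2] (0,1) acc=60 (h:3 v:6)
  [3] (0,0) acc=65 (h:0 v:0)
  [3] (0,1) acc=78 (h:3 v:6)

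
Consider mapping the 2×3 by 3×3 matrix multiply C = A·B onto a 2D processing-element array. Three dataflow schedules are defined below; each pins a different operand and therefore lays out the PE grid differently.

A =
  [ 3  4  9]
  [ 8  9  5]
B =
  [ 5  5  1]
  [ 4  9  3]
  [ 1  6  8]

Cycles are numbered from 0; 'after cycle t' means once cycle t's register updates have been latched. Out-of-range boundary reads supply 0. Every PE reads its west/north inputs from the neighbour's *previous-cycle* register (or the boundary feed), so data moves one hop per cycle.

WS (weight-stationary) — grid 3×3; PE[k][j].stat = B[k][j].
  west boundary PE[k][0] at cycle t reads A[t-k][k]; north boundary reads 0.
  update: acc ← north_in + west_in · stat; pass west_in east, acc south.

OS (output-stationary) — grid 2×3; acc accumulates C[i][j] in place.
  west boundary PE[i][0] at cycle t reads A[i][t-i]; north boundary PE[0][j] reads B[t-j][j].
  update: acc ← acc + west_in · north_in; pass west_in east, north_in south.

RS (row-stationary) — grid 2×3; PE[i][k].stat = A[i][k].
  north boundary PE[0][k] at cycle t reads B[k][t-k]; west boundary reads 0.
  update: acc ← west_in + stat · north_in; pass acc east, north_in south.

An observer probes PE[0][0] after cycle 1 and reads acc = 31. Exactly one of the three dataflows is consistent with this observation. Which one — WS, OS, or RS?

dataflow = OS

— WS: 3×3; PE[0][0] trace:
  t=0 PE[0][0]: acc=15 h=3 v=15
  t=1 PE[0][0]: acc=40 h=8 v=40
— OS: 2×3; PE[0][0] trace:
  t=0 PE[0][0]: acc=15 h=3 v=5
  t=1 PE[0][0]: acc=31 h=4 v=4
— RS: 2×3; PE[0][0] trace:
  t=0 PE[0][0]: acc=15 h=15 v=5
  t=1 PE[0][0]: acc=15 h=15 v=5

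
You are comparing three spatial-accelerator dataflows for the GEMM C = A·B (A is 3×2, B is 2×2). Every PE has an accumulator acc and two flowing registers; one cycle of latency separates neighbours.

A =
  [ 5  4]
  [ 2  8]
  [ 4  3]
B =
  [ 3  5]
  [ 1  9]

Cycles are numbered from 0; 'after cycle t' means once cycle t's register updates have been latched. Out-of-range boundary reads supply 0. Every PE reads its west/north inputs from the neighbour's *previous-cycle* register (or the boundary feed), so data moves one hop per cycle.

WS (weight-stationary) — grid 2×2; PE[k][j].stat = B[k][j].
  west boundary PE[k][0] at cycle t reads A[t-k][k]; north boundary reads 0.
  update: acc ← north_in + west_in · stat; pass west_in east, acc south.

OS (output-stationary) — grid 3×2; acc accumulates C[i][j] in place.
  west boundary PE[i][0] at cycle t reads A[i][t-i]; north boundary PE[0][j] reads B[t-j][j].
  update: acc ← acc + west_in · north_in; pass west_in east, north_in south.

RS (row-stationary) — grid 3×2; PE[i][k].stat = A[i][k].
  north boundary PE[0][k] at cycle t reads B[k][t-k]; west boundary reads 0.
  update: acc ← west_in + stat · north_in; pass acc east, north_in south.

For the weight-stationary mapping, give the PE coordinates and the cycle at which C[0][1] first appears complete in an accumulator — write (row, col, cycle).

(row, col, cycle) = (1, 1, 2)

WS: C[0][1] accumulates in PE[1][1]:
  after 0 — PE[1][1] acc=0, pass-E 0, pass-S 0
  after 1 — PE[1][1] acc=0, pass-E 0, pass-S 0
  after 2 — PE[1][1] acc=61, pass-E 4, pass-S 61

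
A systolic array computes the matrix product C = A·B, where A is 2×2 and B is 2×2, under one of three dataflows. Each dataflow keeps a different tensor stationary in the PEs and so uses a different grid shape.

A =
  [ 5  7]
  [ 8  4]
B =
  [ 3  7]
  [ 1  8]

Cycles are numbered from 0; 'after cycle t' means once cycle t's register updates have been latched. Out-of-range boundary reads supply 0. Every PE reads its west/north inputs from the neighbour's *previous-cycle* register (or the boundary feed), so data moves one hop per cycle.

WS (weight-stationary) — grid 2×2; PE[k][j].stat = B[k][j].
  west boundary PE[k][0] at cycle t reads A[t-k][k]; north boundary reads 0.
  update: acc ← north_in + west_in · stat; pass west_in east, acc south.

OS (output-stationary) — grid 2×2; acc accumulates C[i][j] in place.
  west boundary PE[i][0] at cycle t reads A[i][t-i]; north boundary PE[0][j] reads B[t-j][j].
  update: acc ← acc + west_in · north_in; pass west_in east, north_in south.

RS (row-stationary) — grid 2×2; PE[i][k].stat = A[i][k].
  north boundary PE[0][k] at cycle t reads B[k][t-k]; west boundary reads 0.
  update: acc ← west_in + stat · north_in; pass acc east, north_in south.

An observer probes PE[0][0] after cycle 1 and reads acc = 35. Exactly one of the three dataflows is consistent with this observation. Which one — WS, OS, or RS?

dataflow = RS

— WS: 2×2; PE[0][0] trace:
  step 0 · PE0,0: acc=15; fwd→5 fwd↓15
  step 1 · PE0,0: acc=24; fwd→8 fwd↓24
— OS: 2×2; PE[0][0] trace:
  step 0 · PE0,0: acc=15; fwd→5 fwd↓3
  step 1 · PE0,0: acc=22; fwd→7 fwd↓1
— RS: 2×2; PE[0][0] trace:
  step 0 · PE0,0: acc=15; fwd→15 fwd↓3
  step 1 · PE0,0: acc=35; fwd→35 fwd↓7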